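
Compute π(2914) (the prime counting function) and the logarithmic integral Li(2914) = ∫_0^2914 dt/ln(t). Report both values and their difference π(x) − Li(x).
π(2914) = 421;  Li(2914) ≈ 432.00;  π(x) − Li(x) ≈ -11.00.

Direct count of primes ≤ 2914 gives π(2914) = 421. Numerical evaluation of the logarithmic integral gives Li(2914) ≈ 432.00. The difference π(x) − Li(x) ≈ -11.00 is typically negative for small/moderate x (Li(x) overestimates), though Littlewood's theorem shows this sign changes infinitely often.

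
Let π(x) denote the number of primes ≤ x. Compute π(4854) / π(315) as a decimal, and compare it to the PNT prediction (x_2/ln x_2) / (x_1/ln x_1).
π(4854)/π(315) = 650/65 ≈ 10.0000;  PNT prediction ≈ 10.4440.

π(315) = 65 and π(4854) = 650, so π(4854)/π(315) ≈ 10.0000. The PNT-predicted ratio is (4854/ln(4854)) / (315/ln(315)) ≈ 10.4440. The two agree to within a few percent, as expected.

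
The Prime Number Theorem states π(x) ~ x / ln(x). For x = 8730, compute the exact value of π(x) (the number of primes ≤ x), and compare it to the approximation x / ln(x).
π(8730) = 1087;  x/ln(x) ≈ 962.03;  relative error ≈ 11.50%.

Directly count primes up to 8730: π(8730) = 1087. The PNT approximation gives 8730/ln(8730) ≈ 8730/9.07452 ≈ 962.03. Relative error (π(x) − x/ln(x)) / π(x) ≈ 11.50%; the approximation is known to undercount slightly (Li(x) is a better estimate).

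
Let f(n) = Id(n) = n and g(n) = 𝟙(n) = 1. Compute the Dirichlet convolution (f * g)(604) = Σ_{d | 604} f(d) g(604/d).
(Id * 𝟙)(604) = 1064

Divisors of 604: [1, 2, 4, 151, 302, 604]. For each d | 604:
  d = 1: Id(1) · 𝟙(604/1) = 1 · 1 = 1
  d = 2: Id(2) · 𝟙(604/2) = 2 · 1 = 2
  d = 4: Id(4) · 𝟙(604/4) = 4 · 1 = 4
  d = 151: Id(151) · 𝟙(604/151) = 151 · 1 = 151
  d = 302: Id(302) · 𝟙(604/302) = 302 · 1 = 302
  d = 604: Id(604) · 𝟙(604/604) = 604 · 1 = 604
Summing: (Id * 𝟙)(604) = 1 + 2 + 4 + 151 + 302 + 604 = 1064.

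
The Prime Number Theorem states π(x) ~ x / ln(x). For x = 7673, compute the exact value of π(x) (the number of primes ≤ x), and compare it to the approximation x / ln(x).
π(7673) = 973;  x/ln(x) ≈ 857.75;  relative error ≈ 11.84%.

Directly count primes up to 7673: π(7673) = 973. The PNT approximation gives 7673/ln(7673) ≈ 7673/8.94546 ≈ 857.75. Relative error (π(x) − x/ln(x)) / π(x) ≈ 11.84%; the approximation is known to undercount slightly (Li(x) is a better estimate).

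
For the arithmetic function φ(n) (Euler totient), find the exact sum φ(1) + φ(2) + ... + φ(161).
Σ_{n ≤ 161} φ(n) = 7938

Compute φ(n) for each 1 ≤ n ≤ 161: φ(1) = 1, φ(2) = 1, φ(3) = 2, φ(4) = 2, φ(5) = 4, φ(6) = 2, φ(7) = 6, φ(8) = 4, φ(9) = 6, φ(10) = 4, φ(11) = 10, φ(12) = 4, φ(13) = 12, φ(14) = 6, φ(15) = 8, φ(16) = 8, φ(17) = 16, φ(18) = 6, φ(19) = 18, φ(20) = 8, φ(21) = 12, φ(22) = 10, φ(23) = 22, φ(24) = 8, φ(25) = 20, φ(26) = 12, φ(27) = 18, φ(28) = 12, φ(29) = 28, φ(30) = 8, φ(31) = 30, φ(32) = 16, φ(33) = 20, φ(34) = 16, φ(35) = 24, φ(36) = 12, φ(37) = 36, φ(38) = 18, φ(39) = 24, φ(40) = 16, φ(41) = 40, φ(42) = 12, φ(43) = 42, φ(44) = 20, φ(45) = 24, φ(46) = 22, φ(47) = 46, φ(48) = 16, φ(49) = 42, φ(50) = 20, φ(51) = 32, φ(52) = 24, φ(53) = 52, φ(54) = 18, φ(55) = 40, φ(56) = 24, φ(57) = 36, φ(58) = 28, φ(59) = 58, φ(60) = 16, φ(61) = 60, φ(62) = 30, φ(63) = 36, φ(64) = 32, φ(65) = 48, φ(66) = 20, φ(67) = 66, φ(68) = 32, φ(69) = 44, φ(70) = 24, φ(71) = 70, φ(72) = 24, φ(73) = 72, φ(74) = 36, φ(75) = 40, φ(76) = 36, φ(77) = 60, φ(78) = 24, φ(79) = 78, φ(80) = 32, φ(81) = 54, φ(82) = 40, φ(83) = 82, φ(84) = 24, φ(85) = 64, φ(86) = 42, φ(87) = 56, φ(88) = 40, φ(89) = 88, φ(90) = 24, φ(91) = 72, φ(92) = 44, φ(93) = 60, φ(94) = 46, φ(95) = 72, φ(96) = 32, φ(97) = 96, φ(98) = 42, φ(99) = 60, φ(100) = 40, φ(101) = 100, φ(102) = 32, φ(103) = 102, φ(104) = 48, φ(105) = 48, φ(106) = 52, φ(107) = 106, φ(108) = 36, φ(109) = 108, φ(110) = 40, φ(111) = 72, φ(112) = 48, φ(113) = 112, φ(114) = 36, φ(115) = 88, φ(116) = 56, φ(117) = 72, φ(118) = 58, φ(119) = 96, φ(120) = 32, φ(121) = 110, φ(122) = 60, φ(123) = 80, φ(124) = 60, φ(125) = 100, φ(126) = 36, φ(127) = 126, φ(128) = 64, φ(129) = 84, φ(130) = 48, φ(131) = 130, φ(132) = 40, φ(133) = 108, φ(134) = 66, φ(135) = 72, φ(136) = 64, φ(137) = 136, φ(138) = 44, φ(139) = 138, φ(140) = 48, φ(141) = 92, φ(142) = 70, φ(143) = 120, φ(144) = 48, φ(145) = 112, φ(146) = 72, φ(147) = 84, φ(148) = 72, φ(149) = 148, φ(150) = 40, φ(151) = 150, φ(152) = 72, φ(153) = 96, φ(154) = 60, φ(155) = 120, φ(156) = 48, φ(157) = 156, φ(158) = 78, φ(159) = 104, φ(160) = 64, φ(161) = 132. Summing all 161 values: 7938. (Average order: Σ_{n ≤ x} φ(n) ~ (3/π²) x². For x = 161, (3/π²)·161² ≈ 7879.04.)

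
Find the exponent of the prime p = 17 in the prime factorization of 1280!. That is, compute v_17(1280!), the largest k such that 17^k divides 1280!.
v_17(1280!) = 79

Legendre's formula: v_p(n!) = Σ_{k ≥ 1} ⌊n / p^k⌋. For p = 17, n = 1280, the terms are:
  ⌊1280/17^1⌋ = ⌊1280/17⌋ = 75
  ⌊1280/17^2⌋ = ⌊1280/289⌋ = 4
(the next term ⌊1280/17^3⌋ = 0, terminating the sum). Summing: v_17(1280!) = 75 + 4 = 79.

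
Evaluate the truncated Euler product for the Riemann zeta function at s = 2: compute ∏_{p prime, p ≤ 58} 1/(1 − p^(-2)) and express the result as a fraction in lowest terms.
∏ = 35034630647548196605993834769/21373637931227167970033664000

The primes p ≤ 58 are [2, 3, 5, 7, 11, 13, 17, 19, 23, 29, 31, 37, 41, 43, 47, 53]. For each prime, (1 − 1/p^2)^(-1) = p^2 / (p^2 − 1). The product is (1 − 1/2^2)^(-1), (1 − 1/3^2)^(-1), (1 − 1/5^2)^(-1), (1 − 1/7^2)^(-1), (1 − 1/11^2)^(-1), (1 − 1/13^2)^(-1), (1 − 1/17^2)^(-1), (1 − 1/19^2)^(-1), (1 − 1/23^2)^(-1), (1 − 1/29^2)^(-1), (1 − 1/31^2)^(-1), (1 − 1/37^2)^(-1), (1 − 1/41^2)^(-1), (1 − 1/43^2)^(-1), (1 − 1/47^2)^(-1), (1 − 1/53^2)^(-1) = ∏ p^2 / (p^2 − 1) = 35034630647548196605993834769/21373637931227167970033664000.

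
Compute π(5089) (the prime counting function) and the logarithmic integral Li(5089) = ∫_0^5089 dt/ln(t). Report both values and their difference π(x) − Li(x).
π(5089) = 680;  Li(5089) ≈ 694.72;  π(x) − Li(x) ≈ -14.72.

Direct count of primes ≤ 5089 gives π(5089) = 680. Numerical evaluation of the logarithmic integral gives Li(5089) ≈ 694.72. The difference π(x) − Li(x) ≈ -14.72 is typically negative for small/moderate x (Li(x) overestimates), though Littlewood's theorem shows this sign changes infinitely often.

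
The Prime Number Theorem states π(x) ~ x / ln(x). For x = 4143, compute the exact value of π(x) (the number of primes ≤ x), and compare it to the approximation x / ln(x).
π(4143) = 570;  x/ln(x) ≈ 497.41;  relative error ≈ 12.74%.

Directly count primes up to 4143: π(4143) = 570. The PNT approximation gives 4143/ln(4143) ≈ 4143/8.32918 ≈ 497.41. Relative error (π(x) − x/ln(x)) / π(x) ≈ 12.74%; the approximation is known to undercount slightly (Li(x) is a better estimate).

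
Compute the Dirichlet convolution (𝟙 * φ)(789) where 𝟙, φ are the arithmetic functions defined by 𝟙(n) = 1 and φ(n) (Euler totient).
(𝟙 * φ)(789) = 789

Divisors of 789: [1, 3, 263, 789]. For each d | 789:
  d = 1: 𝟙(1) · φ(789/1) = 1 · 524 = 524
  d = 3: 𝟙(3) · φ(789/3) = 1 · 262 = 262
  d = 263: 𝟙(263) · φ(789/263) = 1 · 2 = 2
  d = 789: 𝟙(789) · φ(789/789) = 1 · 1 = 1
Summing: (𝟙 * φ)(789) = 524 + 262 + 2 + 1 = 789.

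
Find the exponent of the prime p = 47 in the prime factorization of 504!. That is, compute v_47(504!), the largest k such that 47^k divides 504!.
v_47(504!) = 10

Legendre's formula: v_p(n!) = Σ_{k ≥ 1} ⌊n / p^k⌋. For p = 47, n = 504, the terms are:
  ⌊504/47^1⌋ = ⌊504/47⌋ = 10
(the next term ⌊504/47^2⌋ = 0, terminating the sum). Summing: v_47(504!) = 10 = 10.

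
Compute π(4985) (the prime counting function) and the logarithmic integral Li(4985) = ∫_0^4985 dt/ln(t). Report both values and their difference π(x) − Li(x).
π(4985) = 666;  Li(4985) ≈ 682.52;  π(x) − Li(x) ≈ -16.52.

Direct count of primes ≤ 4985 gives π(4985) = 666. Numerical evaluation of the logarithmic integral gives Li(4985) ≈ 682.52. The difference π(x) − Li(x) ≈ -16.52 is typically negative for small/moderate x (Li(x) overestimates), though Littlewood's theorem shows this sign changes infinitely often.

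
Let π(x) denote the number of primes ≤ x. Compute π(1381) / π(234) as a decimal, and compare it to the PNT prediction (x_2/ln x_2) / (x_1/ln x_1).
π(1381)/π(234) = 221/51 ≈ 4.3333;  PNT prediction ≈ 4.4527.

π(234) = 51 and π(1381) = 221, so π(1381)/π(234) ≈ 4.3333. The PNT-predicted ratio is (1381/ln(1381)) / (234/ln(234)) ≈ 4.4527. The two agree to within a few percent, as expected.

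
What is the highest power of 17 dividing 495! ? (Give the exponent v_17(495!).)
v_17(495!) = 30

Legendre's formula: v_p(n!) = Σ_{k ≥ 1} ⌊n / p^k⌋. For p = 17, n = 495, the terms are:
  ⌊495/17^1⌋ = ⌊495/17⌋ = 29
  ⌊495/17^2⌋ = ⌊495/289⌋ = 1
(the next term ⌊495/17^3⌋ = 0, terminating the sum). Summing: v_17(495!) = 29 + 1 = 30.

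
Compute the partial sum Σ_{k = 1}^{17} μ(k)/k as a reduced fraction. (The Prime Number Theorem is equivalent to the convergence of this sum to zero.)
Σ μ(k)/k = 163/85085

Values of μ(k) for 1 ≤ k ≤ 17: μ(1) = 1, μ(2) = -1, μ(3) = -1, μ(5) = -1, μ(6) = 1, μ(7) = -1, μ(10) = 1, μ(11) = -1, μ(13) = -1, μ(14) = 1, μ(15) = 1, μ(17) = -1, with μ = 0 on non-squarefree integers. Summing μ(k)/k for k where μ(k) ≠ 0 gives 163/85085 ≈ 0.0019. (PNT ⟺ this sum → 0 as n → ∞.)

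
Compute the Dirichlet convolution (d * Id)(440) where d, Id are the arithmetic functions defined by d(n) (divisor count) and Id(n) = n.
(d * Id)(440) = 2366

Divisors of 440: [1, 2, 4, 5, 8, 10, 11, 20, 22, 40, 44, 55, 88, 110, 220, 440]. For each d | 440:
  d = 1: d(1) · Id(440/1) = 1 · 440 = 440
  d = 2: d(2) · Id(440/2) = 2 · 220 = 440
  d = 4: d(4) · Id(440/4) = 3 · 110 = 330
  d = 5: d(5) · Id(440/5) = 2 · 88 = 176
  d = 8: d(8) · Id(440/8) = 4 · 55 = 220
  d = 10: d(10) · Id(440/10) = 4 · 44 = 176
  d = 11: d(11) · Id(440/11) = 2 · 40 = 80
  d = 20: d(20) · Id(440/20) = 6 · 22 = 132
  d = 22: d(22) · Id(440/22) = 4 · 20 = 80
  d = 40: d(40) · Id(440/40) = 8 · 11 = 88
  d = 44: d(44) · Id(440/44) = 6 · 10 = 60
  d = 55: d(55) · Id(440/55) = 4 · 8 = 32
  d = 88: d(88) · Id(440/88) = 8 · 5 = 40
  d = 110: d(110) · Id(440/110) = 8 · 4 = 32
  d = 220: d(220) · Id(440/220) = 12 · 2 = 24
  d = 440: d(440) · Id(440/440) = 16 · 1 = 16
Summing: (d * Id)(440) = 440 + 440 + 330 + 176 + 220 + 176 + 80 + 132 + 80 + 88 + 60 + 32 + 40 + 32 + 24 + 16 = 2366.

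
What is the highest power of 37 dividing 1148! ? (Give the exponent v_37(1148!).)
v_37(1148!) = 31

Legendre's formula: v_p(n!) = Σ_{k ≥ 1} ⌊n / p^k⌋. For p = 37, n = 1148, the terms are:
  ⌊1148/37^1⌋ = ⌊1148/37⌋ = 31
(the next term ⌊1148/37^2⌋ = 0, terminating the sum). Summing: v_37(1148!) = 31 = 31.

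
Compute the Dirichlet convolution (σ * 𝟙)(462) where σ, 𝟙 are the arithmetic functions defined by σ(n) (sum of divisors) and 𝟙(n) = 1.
(σ * 𝟙)(462) = 2340

Divisors of 462: [1, 2, 3, 6, 7, 11, 14, 21, 22, 33, 42, 66, 77, 154, 231, 462]. For each d | 462:
  d = 1: σ(1) · 𝟙(462/1) = 1 · 1 = 1
  d = 2: σ(2) · 𝟙(462/2) = 3 · 1 = 3
  d = 3: σ(3) · 𝟙(462/3) = 4 · 1 = 4
  d = 6: σ(6) · 𝟙(462/6) = 12 · 1 = 12
  d = 7: σ(7) · 𝟙(462/7) = 8 · 1 = 8
  d = 11: σ(11) · 𝟙(462/11) = 12 · 1 = 12
  d = 14: σ(14) · 𝟙(462/14) = 24 · 1 = 24
  d = 21: σ(21) · 𝟙(462/21) = 32 · 1 = 32
  d = 22: σ(22) · 𝟙(462/22) = 36 · 1 = 36
  d = 33: σ(33) · 𝟙(462/33) = 48 · 1 = 48
  d = 42: σ(42) · 𝟙(462/42) = 96 · 1 = 96
  d = 66: σ(66) · 𝟙(462/66) = 144 · 1 = 144
  d = 77: σ(77) · 𝟙(462/77) = 96 · 1 = 96
  d = 154: σ(154) · 𝟙(462/154) = 288 · 1 = 288
  d = 231: σ(231) · 𝟙(462/231) = 384 · 1 = 384
  d = 462: σ(462) · 𝟙(462/462) = 1152 · 1 = 1152
Summing: (σ * 𝟙)(462) = 1 + 3 + 4 + 12 + 8 + 12 + 24 + 32 + 36 + 48 + 96 + 144 + 96 + 288 + 384 + 1152 = 2340.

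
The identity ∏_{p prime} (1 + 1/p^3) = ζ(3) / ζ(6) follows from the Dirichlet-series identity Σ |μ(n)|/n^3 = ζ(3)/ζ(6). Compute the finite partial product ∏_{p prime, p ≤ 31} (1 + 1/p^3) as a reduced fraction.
∏ = 123276368443014873612288/104343309932640260237195

The primes p ≤ 31 are [2, 3, 5, 7, 11, 13, 17, 19, 23, 29, 31]. For each, (1 + 1/p^3) = (p^3 + 1)/p^3. Multiplying these fractions over p ∈ [2, 3, 5, 7, 11, 13, 17, 19, 23, 29, 31] gives 123276368443014873612288/104343309932640260237195. (In the limit P → ∞ this tends to ζ(3)/ζ(6).)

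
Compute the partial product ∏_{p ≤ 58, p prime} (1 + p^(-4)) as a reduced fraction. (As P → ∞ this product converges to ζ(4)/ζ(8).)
∏ = 22191296873353842710281222970410269196792920578371108176528669216114688/20586999778381633591344384332656221508370849439367985929948634732675625

The primes p ≤ 58 are [2, 3, 5, 7, 11, 13, 17, 19, 23, 29, 31, 37, 41, 43, 47, 53]. For each, (1 + 1/p^4) = (p^4 + 1)/p^4. Multiplying these fractions over p ∈ [2, 3, 5, 7, 11, 13, 17, 19, 23, 29, 31, 37, 41, 43, 47, 53] gives 22191296873353842710281222970410269196792920578371108176528669216114688/20586999778381633591344384332656221508370849439367985929948634732675625. (In the limit P → ∞ this tends to ζ(4)/ζ(8).)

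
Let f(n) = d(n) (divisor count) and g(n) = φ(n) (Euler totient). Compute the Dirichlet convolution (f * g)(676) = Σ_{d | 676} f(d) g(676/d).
(d * φ)(676) = 1281

Divisors of 676: [1, 2, 4, 13, 26, 52, 169, 338, 676]. For each d | 676:
  d = 1: d(1) · φ(676/1) = 1 · 312 = 312
  d = 2: d(2) · φ(676/2) = 2 · 156 = 312
  d = 4: d(4) · φ(676/4) = 3 · 156 = 468
  d = 13: d(13) · φ(676/13) = 2 · 24 = 48
  d = 26: d(26) · φ(676/26) = 4 · 12 = 48
  d = 52: d(52) · φ(676/52) = 6 · 12 = 72
  d = 169: d(169) · φ(676/169) = 3 · 2 = 6
  d = 338: d(338) · φ(676/338) = 6 · 1 = 6
  d = 676: d(676) · φ(676/676) = 9 · 1 = 9
Summing: (d * φ)(676) = 312 + 312 + 468 + 48 + 48 + 72 + 6 + 6 + 9 = 1281.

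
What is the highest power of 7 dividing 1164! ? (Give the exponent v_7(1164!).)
v_7(1164!) = 192

Legendre's formula: v_p(n!) = Σ_{k ≥ 1} ⌊n / p^k⌋. For p = 7, n = 1164, the terms are:
  ⌊1164/7^1⌋ = ⌊1164/7⌋ = 166
  ⌊1164/7^2⌋ = ⌊1164/49⌋ = 23
  ⌊1164/7^3⌋ = ⌊1164/343⌋ = 3
(the next term ⌊1164/7^4⌋ = 0, terminating the sum). Summing: v_7(1164!) = 166 + 23 + 3 = 192.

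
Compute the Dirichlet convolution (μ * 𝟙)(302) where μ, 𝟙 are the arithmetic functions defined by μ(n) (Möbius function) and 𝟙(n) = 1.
(μ * 𝟙)(302) = 0

Divisors of 302: [1, 2, 151, 302]. For each d | 302:
  d = 1: μ(1) · 𝟙(302/1) = 1 · 1 = 1
  d = 2: μ(2) · 𝟙(302/2) = -1 · 1 = -1
  d = 151: μ(151) · 𝟙(302/151) = -1 · 1 = -1
  d = 302: μ(302) · 𝟙(302/302) = 1 · 1 = 1
Summing: (μ * 𝟙)(302) = 1 + -1 + -1 + 1 = 0.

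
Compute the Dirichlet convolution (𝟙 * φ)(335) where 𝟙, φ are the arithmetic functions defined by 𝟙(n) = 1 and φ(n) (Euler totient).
(𝟙 * φ)(335) = 335

Divisors of 335: [1, 5, 67, 335]. For each d | 335:
  d = 1: 𝟙(1) · φ(335/1) = 1 · 264 = 264
  d = 5: 𝟙(5) · φ(335/5) = 1 · 66 = 66
  d = 67: 𝟙(67) · φ(335/67) = 1 · 4 = 4
  d = 335: 𝟙(335) · φ(335/335) = 1 · 1 = 1
Summing: (𝟙 * φ)(335) = 264 + 66 + 4 + 1 = 335.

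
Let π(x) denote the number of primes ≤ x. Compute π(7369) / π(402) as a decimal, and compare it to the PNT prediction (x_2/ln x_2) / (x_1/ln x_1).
π(7369)/π(402) = 938/79 ≈ 11.8734;  PNT prediction ≈ 12.3436.

π(402) = 79 and π(7369) = 938, so π(7369)/π(402) ≈ 11.8734. The PNT-predicted ratio is (7369/ln(7369)) / (402/ln(402)) ≈ 12.3436. The two agree to within a few percent, as expected.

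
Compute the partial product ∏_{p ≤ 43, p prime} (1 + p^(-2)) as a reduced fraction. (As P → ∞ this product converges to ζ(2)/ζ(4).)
∏ = 783023736407200000000/517444490765057062977

The primes p ≤ 43 are [2, 3, 5, 7, 11, 13, 17, 19, 23, 29, 31, 37, 41, 43]. For each, (1 + 1/p^2) = (p^2 + 1)/p^2. Multiplying these fractions over p ∈ [2, 3, 5, 7, 11, 13, 17, 19, 23, 29, 31, 37, 41, 43] gives 783023736407200000000/517444490765057062977. (In the limit P → ∞ this tends to ζ(2)/ζ(4).)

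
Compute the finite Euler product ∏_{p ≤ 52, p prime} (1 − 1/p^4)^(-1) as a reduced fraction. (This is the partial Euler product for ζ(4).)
∏ = 65572203587643632473857746546522240898588901/60584710506150227098341885345792000000000000

The primes p ≤ 52 are [2, 3, 5, 7, 11, 13, 17, 19, 23, 29, 31, 37, 41, 43, 47]. For each prime, (1 − 1/p^4)^(-1) = p^4 / (p^4 − 1). The product is (1 − 1/2^4)^(-1), (1 − 1/3^4)^(-1), (1 − 1/5^4)^(-1), (1 − 1/7^4)^(-1), (1 − 1/11^4)^(-1), (1 − 1/13^4)^(-1), (1 − 1/17^4)^(-1), (1 − 1/19^4)^(-1), (1 − 1/23^4)^(-1), (1 − 1/29^4)^(-1), (1 − 1/31^4)^(-1), (1 − 1/37^4)^(-1), (1 − 1/41^4)^(-1), (1 − 1/43^4)^(-1), (1 − 1/47^4)^(-1) = ∏ p^4 / (p^4 − 1) = 65572203587643632473857746546522240898588901/60584710506150227098341885345792000000000000.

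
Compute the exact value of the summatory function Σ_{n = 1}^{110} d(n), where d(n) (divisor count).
Σ_{n ≤ 110} d(n) = 538

Compute d(n) for each 1 ≤ n ≤ 110: d(1) = 1, d(2) = 2, d(3) = 2, d(4) = 3, d(5) = 2, d(6) = 4, d(7) = 2, d(8) = 4, d(9) = 3, d(10) = 4, d(11) = 2, d(12) = 6, d(13) = 2, d(14) = 4, d(15) = 4, d(16) = 5, d(17) = 2, d(18) = 6, d(19) = 2, d(20) = 6, d(21) = 4, d(22) = 4, d(23) = 2, d(24) = 8, d(25) = 3, d(26) = 4, d(27) = 4, d(28) = 6, d(29) = 2, d(30) = 8, d(31) = 2, d(32) = 6, d(33) = 4, d(34) = 4, d(35) = 4, d(36) = 9, d(37) = 2, d(38) = 4, d(39) = 4, d(40) = 8, d(41) = 2, d(42) = 8, d(43) = 2, d(44) = 6, d(45) = 6, d(46) = 4, d(47) = 2, d(48) = 10, d(49) = 3, d(50) = 6, d(51) = 4, d(52) = 6, d(53) = 2, d(54) = 8, d(55) = 4, d(56) = 8, d(57) = 4, d(58) = 4, d(59) = 2, d(60) = 12, d(61) = 2, d(62) = 4, d(63) = 6, d(64) = 7, d(65) = 4, d(66) = 8, d(67) = 2, d(68) = 6, d(69) = 4, d(70) = 8, d(71) = 2, d(72) = 12, d(73) = 2, d(74) = 4, d(75) = 6, d(76) = 6, d(77) = 4, d(78) = 8, d(79) = 2, d(80) = 10, d(81) = 5, d(82) = 4, d(83) = 2, d(84) = 12, d(85) = 4, d(86) = 4, d(87) = 4, d(88) = 8, d(89) = 2, d(90) = 12, d(91) = 4, d(92) = 6, d(93) = 4, d(94) = 4, d(95) = 4, d(96) = 12, d(97) = 2, d(98) = 6, d(99) = 6, d(100) = 9, d(101) = 2, d(102) = 8, d(103) = 2, d(104) = 8, d(105) = 8, d(106) = 4, d(107) = 2, d(108) = 12, d(109) = 2, d(110) = 8. Summing all 110 values: 538. (Dirichlet's divisor formula: Σ_{n ≤ x} d(n) = x ln(x) + (2γ − 1) x + O(√x). For x = 110, the asymptotic estimate is ≈ 534.04.)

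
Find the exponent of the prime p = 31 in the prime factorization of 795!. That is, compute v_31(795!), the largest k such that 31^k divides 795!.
v_31(795!) = 25

Legendre's formula: v_p(n!) = Σ_{k ≥ 1} ⌊n / p^k⌋. For p = 31, n = 795, the terms are:
  ⌊795/31^1⌋ = ⌊795/31⌋ = 25
(the next term ⌊795/31^2⌋ = 0, terminating the sum). Summing: v_31(795!) = 25 = 25.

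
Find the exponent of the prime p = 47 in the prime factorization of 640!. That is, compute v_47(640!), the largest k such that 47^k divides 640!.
v_47(640!) = 13

Legendre's formula: v_p(n!) = Σ_{k ≥ 1} ⌊n / p^k⌋. For p = 47, n = 640, the terms are:
  ⌊640/47^1⌋ = ⌊640/47⌋ = 13
(the next term ⌊640/47^2⌋ = 0, terminating the sum). Summing: v_47(640!) = 13 = 13.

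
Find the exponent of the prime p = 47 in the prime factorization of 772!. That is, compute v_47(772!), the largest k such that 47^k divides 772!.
v_47(772!) = 16

Legendre's formula: v_p(n!) = Σ_{k ≥ 1} ⌊n / p^k⌋. For p = 47, n = 772, the terms are:
  ⌊772/47^1⌋ = ⌊772/47⌋ = 16
(the next term ⌊772/47^2⌋ = 0, terminating the sum). Summing: v_47(772!) = 16 = 16.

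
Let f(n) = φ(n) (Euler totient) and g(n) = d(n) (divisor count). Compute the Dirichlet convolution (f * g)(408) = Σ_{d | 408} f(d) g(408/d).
(φ * d)(408) = 1080

Divisors of 408: [1, 2, 3, 4, 6, 8, 12, 17, 24, 34, 51, 68, 102, 136, 204, 408]. For each d | 408:
  d = 1: φ(1) · d(408/1) = 1 · 16 = 16
  d = 2: φ(2) · d(408/2) = 1 · 12 = 12
  d = 3: φ(3) · d(408/3) = 2 · 8 = 16
  d = 4: φ(4) · d(408/4) = 2 · 8 = 16
  d = 6: φ(6) · d(408/6) = 2 · 6 = 12
  d = 8: φ(8) · d(408/8) = 4 · 4 = 16
  d = 12: φ(12) · d(408/12) = 4 · 4 = 16
  d = 17: φ(17) · d(408/17) = 16 · 8 = 128
  d = 24: φ(24) · d(408/24) = 8 · 2 = 16
  d = 34: φ(34) · d(408/34) = 16 · 6 = 96
  d = 51: φ(51) · d(408/51) = 32 · 4 = 128
  d = 68: φ(68) · d(408/68) = 32 · 4 = 128
  d = 102: φ(102) · d(408/102) = 32 · 3 = 96
  d = 136: φ(136) · d(408/136) = 64 · 2 = 128
  d = 204: φ(204) · d(408/204) = 64 · 2 = 128
  d = 408: φ(408) · d(408/408) = 128 · 1 = 128
Summing: (φ * d)(408) = 16 + 12 + 16 + 16 + 12 + 16 + 16 + 128 + 16 + 96 + 128 + 128 + 96 + 128 + 128 + 128 = 1080.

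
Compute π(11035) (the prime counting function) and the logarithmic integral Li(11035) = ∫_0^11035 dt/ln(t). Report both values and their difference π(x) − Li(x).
π(11035) = 1337;  Li(11035) ≈ 1357.90;  π(x) − Li(x) ≈ -20.90.

Direct count of primes ≤ 11035 gives π(11035) = 1337. Numerical evaluation of the logarithmic integral gives Li(11035) ≈ 1357.90. The difference π(x) − Li(x) ≈ -20.90 is typically negative for small/moderate x (Li(x) overestimates), though Littlewood's theorem shows this sign changes infinitely often.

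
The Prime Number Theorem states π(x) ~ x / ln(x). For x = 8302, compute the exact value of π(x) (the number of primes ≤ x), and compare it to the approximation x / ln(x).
π(8302) = 1042;  x/ln(x) ≈ 919.97;  relative error ≈ 11.71%.

Directly count primes up to 8302: π(8302) = 1042. The PNT approximation gives 8302/ln(8302) ≈ 8302/9.02425 ≈ 919.97. Relative error (π(x) − x/ln(x)) / π(x) ≈ 11.71%; the approximation is known to undercount slightly (Li(x) is a better estimate).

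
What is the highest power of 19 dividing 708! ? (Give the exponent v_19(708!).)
v_19(708!) = 38

Legendre's formula: v_p(n!) = Σ_{k ≥ 1} ⌊n / p^k⌋. For p = 19, n = 708, the terms are:
  ⌊708/19^1⌋ = ⌊708/19⌋ = 37
  ⌊708/19^2⌋ = ⌊708/361⌋ = 1
(the next term ⌊708/19^3⌋ = 0, terminating the sum). Summing: v_19(708!) = 37 + 1 = 38.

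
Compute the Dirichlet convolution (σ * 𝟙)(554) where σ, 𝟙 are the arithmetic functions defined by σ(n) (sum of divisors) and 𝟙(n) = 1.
(σ * 𝟙)(554) = 1116

Divisors of 554: [1, 2, 277, 554]. For each d | 554:
  d = 1: σ(1) · 𝟙(554/1) = 1 · 1 = 1
  d = 2: σ(2) · 𝟙(554/2) = 3 · 1 = 3
  d = 277: σ(277) · 𝟙(554/277) = 278 · 1 = 278
  d = 554: σ(554) · 𝟙(554/554) = 834 · 1 = 834
Summing: (σ * 𝟙)(554) = 1 + 3 + 278 + 834 = 1116.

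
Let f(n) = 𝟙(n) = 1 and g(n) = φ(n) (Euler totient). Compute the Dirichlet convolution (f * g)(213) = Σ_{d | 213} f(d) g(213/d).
(𝟙 * φ)(213) = 213

Divisors of 213: [1, 3, 71, 213]. For each d | 213:
  d = 1: 𝟙(1) · φ(213/1) = 1 · 140 = 140
  d = 3: 𝟙(3) · φ(213/3) = 1 · 70 = 70
  d = 71: 𝟙(71) · φ(213/71) = 1 · 2 = 2
  d = 213: 𝟙(213) · φ(213/213) = 1 · 1 = 1
Summing: (𝟙 * φ)(213) = 140 + 70 + 2 + 1 = 213.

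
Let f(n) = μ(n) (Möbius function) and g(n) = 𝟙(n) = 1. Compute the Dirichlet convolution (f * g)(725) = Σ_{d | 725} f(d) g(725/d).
(μ * 𝟙)(725) = 0

Divisors of 725: [1, 5, 25, 29, 145, 725]. For each d | 725:
  d = 1: μ(1) · 𝟙(725/1) = 1 · 1 = 1
  d = 5: μ(5) · 𝟙(725/5) = -1 · 1 = -1
  d = 25: μ(25) · 𝟙(725/25) = 0 · 1 = 0
  d = 29: μ(29) · 𝟙(725/29) = -1 · 1 = -1
  d = 145: μ(145) · 𝟙(725/145) = 1 · 1 = 1
  d = 725: μ(725) · 𝟙(725/725) = 0 · 1 = 0
Summing: (μ * 𝟙)(725) = 1 + -1 + 0 + -1 + 1 + 0 = 0.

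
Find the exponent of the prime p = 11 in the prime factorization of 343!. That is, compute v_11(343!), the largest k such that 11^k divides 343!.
v_11(343!) = 33

Legendre's formula: v_p(n!) = Σ_{k ≥ 1} ⌊n / p^k⌋. For p = 11, n = 343, the terms are:
  ⌊343/11^1⌋ = ⌊343/11⌋ = 31
  ⌊343/11^2⌋ = ⌊343/121⌋ = 2
(the next term ⌊343/11^3⌋ = 0, terminating the sum). Summing: v_11(343!) = 31 + 2 = 33.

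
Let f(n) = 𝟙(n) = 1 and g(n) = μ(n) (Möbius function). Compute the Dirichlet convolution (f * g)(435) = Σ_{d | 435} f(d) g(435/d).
(𝟙 * μ)(435) = 0

Divisors of 435: [1, 3, 5, 15, 29, 87, 145, 435]. For each d | 435:
  d = 1: 𝟙(1) · μ(435/1) = 1 · -1 = -1
  d = 3: 𝟙(3) · μ(435/3) = 1 · 1 = 1
  d = 5: 𝟙(5) · μ(435/5) = 1 · 1 = 1
  d = 15: 𝟙(15) · μ(435/15) = 1 · -1 = -1
  d = 29: 𝟙(29) · μ(435/29) = 1 · 1 = 1
  d = 87: 𝟙(87) · μ(435/87) = 1 · -1 = -1
  d = 145: 𝟙(145) · μ(435/145) = 1 · -1 = -1
  d = 435: 𝟙(435) · μ(435/435) = 1 · 1 = 1
Summing: (𝟙 * μ)(435) = -1 + 1 + 1 + -1 + 1 + -1 + -1 + 1 = 0.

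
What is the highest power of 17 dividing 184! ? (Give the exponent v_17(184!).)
v_17(184!) = 10

Legendre's formula: v_p(n!) = Σ_{k ≥ 1} ⌊n / p^k⌋. For p = 17, n = 184, the terms are:
  ⌊184/17^1⌋ = ⌊184/17⌋ = 10
(the next term ⌊184/17^2⌋ = 0, terminating the sum). Summing: v_17(184!) = 10 = 10.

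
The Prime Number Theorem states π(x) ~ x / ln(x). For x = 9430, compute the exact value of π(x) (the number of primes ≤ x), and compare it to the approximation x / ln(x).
π(9430) = 1166;  x/ln(x) ≈ 1030.42;  relative error ≈ 11.63%.

Directly count primes up to 9430: π(9430) = 1166. The PNT approximation gives 9430/ln(9430) ≈ 9430/9.15165 ≈ 1030.42. Relative error (π(x) − x/ln(x)) / π(x) ≈ 11.63%; the approximation is known to undercount slightly (Li(x) is a better estimate).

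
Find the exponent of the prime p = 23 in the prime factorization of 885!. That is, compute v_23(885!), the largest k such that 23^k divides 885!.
v_23(885!) = 39

Legendre's formula: v_p(n!) = Σ_{k ≥ 1} ⌊n / p^k⌋. For p = 23, n = 885, the terms are:
  ⌊885/23^1⌋ = ⌊885/23⌋ = 38
  ⌊885/23^2⌋ = ⌊885/529⌋ = 1
(the next term ⌊885/23^3⌋ = 0, terminating the sum). Summing: v_23(885!) = 38 + 1 = 39.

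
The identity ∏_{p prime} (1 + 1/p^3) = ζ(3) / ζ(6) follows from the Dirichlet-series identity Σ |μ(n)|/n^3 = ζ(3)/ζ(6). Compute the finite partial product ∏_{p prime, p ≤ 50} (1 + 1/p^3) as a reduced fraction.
∏ = 8015182591485824614015950466842624/6783810016842653083409665472454505

The primes p ≤ 50 are [2, 3, 5, 7, 11, 13, 17, 19, 23, 29, 31, 37, 41, 43, 47]. For each, (1 + 1/p^3) = (p^3 + 1)/p^3. Multiplying these fractions over p ∈ [2, 3, 5, 7, 11, 13, 17, 19, 23, 29, 31, 37, 41, 43, 47] gives 8015182591485824614015950466842624/6783810016842653083409665472454505. (In the limit P → ∞ this tends to ζ(3)/ζ(6).)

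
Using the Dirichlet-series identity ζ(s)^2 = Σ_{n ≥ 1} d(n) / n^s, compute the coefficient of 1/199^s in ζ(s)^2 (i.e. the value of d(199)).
d(199) = 2

ζ(s)^2 = (Σ 1/m^s)(Σ 1/k^s). The coefficient of 1/n^s in the product is the number of ordered pairs (m, k) with mk = n, which equals d(n). For n = 199, divisors are [1, 199], so d(199) = 2.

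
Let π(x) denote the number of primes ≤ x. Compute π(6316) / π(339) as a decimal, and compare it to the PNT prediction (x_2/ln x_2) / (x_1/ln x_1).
π(6316)/π(339) = 821/68 ≈ 12.0735;  PNT prediction ≈ 12.4040.

π(339) = 68 and π(6316) = 821, so π(6316)/π(339) ≈ 12.0735. The PNT-predicted ratio is (6316/ln(6316)) / (339/ln(339)) ≈ 12.4040. The two agree to within a few percent, as expected.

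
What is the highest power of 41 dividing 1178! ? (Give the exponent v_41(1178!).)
v_41(1178!) = 28

Legendre's formula: v_p(n!) = Σ_{k ≥ 1} ⌊n / p^k⌋. For p = 41, n = 1178, the terms are:
  ⌊1178/41^1⌋ = ⌊1178/41⌋ = 28
(the next term ⌊1178/41^2⌋ = 0, terminating the sum). Summing: v_41(1178!) = 28 = 28.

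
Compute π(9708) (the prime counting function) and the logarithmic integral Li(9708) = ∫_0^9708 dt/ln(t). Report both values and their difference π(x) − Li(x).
π(9708) = 1197;  Li(9708) ≈ 1214.38;  π(x) − Li(x) ≈ -17.38.

Direct count of primes ≤ 9708 gives π(9708) = 1197. Numerical evaluation of the logarithmic integral gives Li(9708) ≈ 1214.38. The difference π(x) − Li(x) ≈ -17.38 is typically negative for small/moderate x (Li(x) overestimates), though Littlewood's theorem shows this sign changes infinitely often.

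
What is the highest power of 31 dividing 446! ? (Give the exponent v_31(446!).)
v_31(446!) = 14

Legendre's formula: v_p(n!) = Σ_{k ≥ 1} ⌊n / p^k⌋. For p = 31, n = 446, the terms are:
  ⌊446/31^1⌋ = ⌊446/31⌋ = 14
(the next term ⌊446/31^2⌋ = 0, terminating the sum). Summing: v_31(446!) = 14 = 14.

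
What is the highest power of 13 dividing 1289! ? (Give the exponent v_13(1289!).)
v_13(1289!) = 106

Legendre's formula: v_p(n!) = Σ_{k ≥ 1} ⌊n / p^k⌋. For p = 13, n = 1289, the terms are:
  ⌊1289/13^1⌋ = ⌊1289/13⌋ = 99
  ⌊1289/13^2⌋ = ⌊1289/169⌋ = 7
(the next term ⌊1289/13^3⌋ = 0, terminating the sum). Summing: v_13(1289!) = 99 + 7 = 106.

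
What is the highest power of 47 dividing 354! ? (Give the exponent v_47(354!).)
v_47(354!) = 7

Legendre's formula: v_p(n!) = Σ_{k ≥ 1} ⌊n / p^k⌋. For p = 47, n = 354, the terms are:
  ⌊354/47^1⌋ = ⌊354/47⌋ = 7
(the next term ⌊354/47^2⌋ = 0, terminating the sum). Summing: v_47(354!) = 7 = 7.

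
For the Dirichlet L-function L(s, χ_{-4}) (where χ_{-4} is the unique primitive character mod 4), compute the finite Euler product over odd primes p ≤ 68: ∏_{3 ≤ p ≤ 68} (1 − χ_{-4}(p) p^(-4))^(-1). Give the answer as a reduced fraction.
∏ = 1651066280281380138536686837541579766361280941939967829361597654494040671703/1669523570694536178861740034086625672835197425049896317943747132528787456000

The odd primes p ≤ 68 are [3, 5, 7, 11, 13, 17, 19, 23, 29, 31, 37, 41, 43, 47, 53, 59, 61, 67]. For each, χ(p) = 1 if p ≡ 1 mod 4, χ(p) = −1 if p ≡ 3 mod 4. Taking (1 − χ(p)/p^4)^(-1) = p^4/(p^4 − χ(p)): (1 − (-1)/3^4)^(-1) · (1 − (1)/5^4)^(-1) · (1 − (-1)/7^4)^(-1) · (1 − (-1)/11^4)^(-1) · (1 − (1)/13^4)^(-1) · (1 − (1)/17^4)^(-1) · (1 − (-1)/19^4)^(-1) · (1 − (-1)/23^4)^(-1) · (1 − (1)/29^4)^(-1) · (1 − (-1)/31^4)^(-1) · (1 − (1)/37^4)^(-1) · (1 − (1)/41^4)^(-1) · (1 − (-1)/43^4)^(-1) · (1 − (-1)/47^4)^(-1) · (1 − (1)/53^4)^(-1) · (1 − (-1)/59^4)^(-1) · (1 − (1)/61^4)^(-1) · (1 − (-1)/67^4)^(-1) = 1651066280281380138536686837541579766361280941939967829361597654494040671703/1669523570694536178861740034086625672835197425049896317943747132528787456000.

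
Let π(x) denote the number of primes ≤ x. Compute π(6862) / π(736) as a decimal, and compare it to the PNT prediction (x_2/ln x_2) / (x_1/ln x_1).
π(6862)/π(736) = 882/130 ≈ 6.7846;  PNT prediction ≈ 6.9671.

π(736) = 130 and π(6862) = 882, so π(6862)/π(736) ≈ 6.7846. The PNT-predicted ratio is (6862/ln(6862)) / (736/ln(736)) ≈ 6.9671. The two agree to within a few percent, as expected.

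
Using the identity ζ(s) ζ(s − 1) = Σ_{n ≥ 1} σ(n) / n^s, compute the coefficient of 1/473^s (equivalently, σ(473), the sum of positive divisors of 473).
σ(473) = 528

In the product (Σ m^0/m^s)(Σ k / k^s) = Σ (Σ_{d | n} d) / n^s, the coefficient of 1/n^s is σ(n) = Σ_{d | n} d. For n = 473, divisors are [1, 11, 43, 473]; summing: σ(473) = 528.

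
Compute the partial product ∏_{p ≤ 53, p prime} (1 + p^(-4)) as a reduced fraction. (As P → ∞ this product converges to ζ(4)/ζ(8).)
∏ = 22191296873353842710281222970410269196792920578371108176528669216114688/20586999778381633591344384332656221508370849439367985929948634732675625

The primes p ≤ 53 are [2, 3, 5, 7, 11, 13, 17, 19, 23, 29, 31, 37, 41, 43, 47, 53]. For each, (1 + 1/p^4) = (p^4 + 1)/p^4. Multiplying these fractions over p ∈ [2, 3, 5, 7, 11, 13, 17, 19, 23, 29, 31, 37, 41, 43, 47, 53] gives 22191296873353842710281222970410269196792920578371108176528669216114688/20586999778381633591344384332656221508370849439367985929948634732675625. (In the limit P → ∞ this tends to ζ(4)/ζ(8).)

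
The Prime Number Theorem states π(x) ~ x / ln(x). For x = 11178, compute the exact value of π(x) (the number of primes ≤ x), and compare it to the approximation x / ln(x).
π(11178) = 1355;  x/ln(x) ≈ 1199.14;  relative error ≈ 11.50%.

Directly count primes up to 11178: π(11178) = 1355. The PNT approximation gives 11178/ln(11178) ≈ 11178/9.32170 ≈ 1199.14. Relative error (π(x) − x/ln(x)) / π(x) ≈ 11.50%; the approximation is known to undercount slightly (Li(x) is a better estimate).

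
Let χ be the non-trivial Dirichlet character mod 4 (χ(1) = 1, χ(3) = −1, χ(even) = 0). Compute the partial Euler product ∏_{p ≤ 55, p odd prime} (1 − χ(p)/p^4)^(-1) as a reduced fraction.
∏ = 257364431333305770108011762895409938991497014556861335561/260241495905762991772533773778373936417391479107040051200

The odd primes p ≤ 55 are [3, 5, 7, 11, 13, 17, 19, 23, 29, 31, 37, 41, 43, 47, 53]. For each, χ(p) = 1 if p ≡ 1 mod 4, χ(p) = −1 if p ≡ 3 mod 4. Taking (1 − χ(p)/p^4)^(-1) = p^4/(p^4 − χ(p)): (1 − (-1)/3^4)^(-1) · (1 − (1)/5^4)^(-1) · (1 − (-1)/7^4)^(-1) · (1 − (-1)/11^4)^(-1) · (1 − (1)/13^4)^(-1) · (1 − (1)/17^4)^(-1) · (1 − (-1)/19^4)^(-1) · (1 − (-1)/23^4)^(-1) · (1 − (1)/29^4)^(-1) · (1 − (-1)/31^4)^(-1) · (1 − (1)/37^4)^(-1) · (1 − (1)/41^4)^(-1) · (1 − (-1)/43^4)^(-1) · (1 − (-1)/47^4)^(-1) · (1 − (1)/53^4)^(-1) = 257364431333305770108011762895409938991497014556861335561/260241495905762991772533773778373936417391479107040051200.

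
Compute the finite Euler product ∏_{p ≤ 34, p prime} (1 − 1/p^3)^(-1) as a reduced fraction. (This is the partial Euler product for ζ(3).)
∏ = 209363023479599225665/174187638420315512832

The primes p ≤ 34 are [2, 3, 5, 7, 11, 13, 17, 19, 23, 29, 31]. For each prime, (1 − 1/p^3)^(-1) = p^3 / (p^3 − 1). The product is (1 − 1/2^3)^(-1), (1 − 1/3^3)^(-1), (1 − 1/5^3)^(-1), (1 − 1/7^3)^(-1), (1 − 1/11^3)^(-1), (1 − 1/13^3)^(-1), (1 − 1/17^3)^(-1), (1 − 1/19^3)^(-1), (1 − 1/23^3)^(-1), (1 − 1/29^3)^(-1), (1 − 1/31^3)^(-1) = ∏ p^3 / (p^3 − 1) = 209363023479599225665/174187638420315512832.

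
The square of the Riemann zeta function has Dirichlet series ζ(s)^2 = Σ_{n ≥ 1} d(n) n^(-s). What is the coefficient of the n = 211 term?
d(211) = 2

ζ(s)^2 = (Σ 1/m^s)(Σ 1/k^s). The coefficient of 1/n^s in the product is the number of ordered pairs (m, k) with mk = n, which equals d(n). For n = 211, divisors are [1, 211], so d(211) = 2.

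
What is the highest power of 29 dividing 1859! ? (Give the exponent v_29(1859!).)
v_29(1859!) = 66

Legendre's formula: v_p(n!) = Σ_{k ≥ 1} ⌊n / p^k⌋. For p = 29, n = 1859, the terms are:
  ⌊1859/29^1⌋ = ⌊1859/29⌋ = 64
  ⌊1859/29^2⌋ = ⌊1859/841⌋ = 2
(the next term ⌊1859/29^3⌋ = 0, terminating the sum). Summing: v_29(1859!) = 64 + 2 = 66.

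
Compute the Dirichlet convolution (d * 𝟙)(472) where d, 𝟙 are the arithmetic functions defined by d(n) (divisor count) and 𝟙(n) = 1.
(d * 𝟙)(472) = 30

Divisors of 472: [1, 2, 4, 8, 59, 118, 236, 472]. For each d | 472:
  d = 1: d(1) · 𝟙(472/1) = 1 · 1 = 1
  d = 2: d(2) · 𝟙(472/2) = 2 · 1 = 2
  d = 4: d(4) · 𝟙(472/4) = 3 · 1 = 3
  d = 8: d(8) · 𝟙(472/8) = 4 · 1 = 4
  d = 59: d(59) · 𝟙(472/59) = 2 · 1 = 2
  d = 118: d(118) · 𝟙(472/118) = 4 · 1 = 4
  d = 236: d(236) · 𝟙(472/236) = 6 · 1 = 6
  d = 472: d(472) · 𝟙(472/472) = 8 · 1 = 8
Summing: (d * 𝟙)(472) = 1 + 2 + 3 + 4 + 2 + 4 + 6 + 8 = 30.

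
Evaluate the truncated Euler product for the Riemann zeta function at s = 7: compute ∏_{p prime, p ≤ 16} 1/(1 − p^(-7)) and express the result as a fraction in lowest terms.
∏ = 3823532992398595385956921875/3791873603058129477401581447

The primes p ≤ 16 are [2, 3, 5, 7, 11, 13]. For each prime, (1 − 1/p^7)^(-1) = p^7 / (p^7 − 1). The product is (1 − 1/2^7)^(-1), (1 − 1/3^7)^(-1), (1 − 1/5^7)^(-1), (1 − 1/7^7)^(-1), (1 − 1/11^7)^(-1), (1 − 1/13^7)^(-1) = ∏ p^7 / (p^7 − 1) = 3823532992398595385956921875/3791873603058129477401581447.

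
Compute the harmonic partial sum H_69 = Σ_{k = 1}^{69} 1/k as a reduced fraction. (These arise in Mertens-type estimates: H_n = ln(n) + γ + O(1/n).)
H_69 = 42409610330030873613929048033/8801320137209899102584580800

Direct summation: H_69 = 1 + 1/2 + ... + 1/69. The least common denominator is lcm(1, ..., 69) = 79211881234889091923261227200; over this denominator the numerator is 79211881234889091923261227200 + 39605940617444545961630613600 + 26403960411629697307753742400 + 19802970308722272980815306800 + 15842376246977818384652245440 + 13201980205814848653876871200 + 11315983033555584560465889600 + 9901485154361136490407653400 + 8801320137209899102584580800 + 7921188123488909192326122720 + 7201080112262644720296475200 + 6600990102907424326938435600 + 6093221633453007071020094400 + 5657991516777792280232944800 + 5280792082325939461550748480 + 4950742577180568245203826700 + 4659522425581711289603601600 + 4400660068604949551292290400 + 4169046380783636417013748800 + 3960594061744454596163061360 + 3771994344518528186821963200 + 3600540056131322360148237600 + 3443994836299525735793966400 + 3300495051453712163469217800 + 3168475249395563676930449088 + 3046610816726503535510047200 + 2933773379069966367528193600 + 2828995758388896140116472400 + 2731444180513416962871076800 + 2640396041162969730775374240 + 2555221975319002965266491200 + 2475371288590284122601913350 + 2400360037420881573432158400 + 2329761212790855644801800800 + 2263196606711116912093177920 + 2200330034302474775646145200 + 2140861654997002484412465600 + 2084523190391818208506874400 + 2031073877817669023673364800 + 1980297030872227298081530680 + 1931997103289977851786859200 + 1885997172259264093410981600 + 1842136772904397486587470400 + 1800270028065661180074118800 + 1760264027441979820516916160 + 1721997418149762867896983200 + 1685359175210406211133217600 + 1650247525726856081734608900 + 1616569004793654937209412800 + 1584237624697781838465224544 + 1553174141860570429867867200 + 1523305408363251767755023600 + 1494563796884699847608702400 + 1466886689534983183764096800 + 1440216022452528944059295040 + 1414497879194448070058236200 + 1389682126927878805671249600 + 1365722090256708481435538400 + 1342574258218459185140020800 + 1320198020581484865387687120 + 1298555430080149047922315200 + 1277610987659501482633245600 + 1257331448172842728940654400 + 1237685644295142061300956675 + 1218644326690601414204018880 + 1200180018710440786716079200 + 1182266884102822267511361600 + 1164880606395427822400900400 + 1147998278766508578597988800 = 381686492970277862525361432297, so H_69 = 381686492970277862525361432297/79211881234889091923261227200; reducing by gcd(381686492970277862525361432297, 79211881234889091923261227200) = 9 gives 42409610330030873613929048033/8801320137209899102584580800 ≈ 4.81855. (The PNT-adjacent estimate ln(69) + γ ≈ 4.81132 matches within O(1/n).)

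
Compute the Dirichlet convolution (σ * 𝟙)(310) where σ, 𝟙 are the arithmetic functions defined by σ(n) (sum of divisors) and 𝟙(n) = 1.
(σ * 𝟙)(310) = 924

Divisors of 310: [1, 2, 5, 10, 31, 62, 155, 310]. For each d | 310:
  d = 1: σ(1) · 𝟙(310/1) = 1 · 1 = 1
  d = 2: σ(2) · 𝟙(310/2) = 3 · 1 = 3
  d = 5: σ(5) · 𝟙(310/5) = 6 · 1 = 6
  d = 10: σ(10) · 𝟙(310/10) = 18 · 1 = 18
  d = 31: σ(31) · 𝟙(310/31) = 32 · 1 = 32
  d = 62: σ(62) · 𝟙(310/62) = 96 · 1 = 96
  d = 155: σ(155) · 𝟙(310/155) = 192 · 1 = 192
  d = 310: σ(310) · 𝟙(310/310) = 576 · 1 = 576
Summing: (σ * 𝟙)(310) = 1 + 3 + 6 + 18 + 32 + 96 + 192 + 576 = 924.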